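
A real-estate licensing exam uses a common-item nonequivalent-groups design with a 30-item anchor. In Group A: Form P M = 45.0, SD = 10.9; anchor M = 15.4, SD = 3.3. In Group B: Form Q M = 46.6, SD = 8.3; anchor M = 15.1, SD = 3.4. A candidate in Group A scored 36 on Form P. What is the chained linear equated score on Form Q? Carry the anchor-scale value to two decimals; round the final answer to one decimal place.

Form P → anchor (Group A): v = (3.3/10.9)(36 − 45.0) + 15.4 = 12.68
anchor → Form Q (Group B): y = (8.3/3.4)(12.68 − 15.1) + 46.6 = 40.7

40.7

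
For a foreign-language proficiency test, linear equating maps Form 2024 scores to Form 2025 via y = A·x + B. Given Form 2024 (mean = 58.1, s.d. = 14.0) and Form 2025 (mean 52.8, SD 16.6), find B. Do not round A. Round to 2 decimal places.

A = SD_Y / SD_X = 16.6 / 14.0 = 1.185714
B = M_Y − A·M_X = 52.8 − 1.185714 × 58.1 = -16.09

-16.09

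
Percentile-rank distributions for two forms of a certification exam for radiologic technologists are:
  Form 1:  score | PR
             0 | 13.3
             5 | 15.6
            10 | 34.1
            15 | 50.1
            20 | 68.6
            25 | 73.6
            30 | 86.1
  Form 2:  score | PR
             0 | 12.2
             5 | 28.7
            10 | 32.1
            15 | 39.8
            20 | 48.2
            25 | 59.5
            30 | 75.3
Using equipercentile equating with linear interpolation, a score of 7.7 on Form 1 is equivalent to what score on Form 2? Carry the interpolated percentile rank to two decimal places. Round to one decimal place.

PR of 7.7 on Form 1: 15.6 + (7.7 − 5)/(10 − 5) × (34.1 − 15.6) = 25.59
On Form 2, PR 25.59 falls between score 0 (PR 12.2) and 5 (PR 28.7).
Interpolate: 0 + (25.59 − 12.2)/(28.7 − 12.2) × (5 − 0) = 4.1

4.1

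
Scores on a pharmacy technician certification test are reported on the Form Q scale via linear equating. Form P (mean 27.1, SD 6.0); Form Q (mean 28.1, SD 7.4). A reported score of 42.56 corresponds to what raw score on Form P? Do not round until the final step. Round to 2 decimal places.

38.82

Invert y = (SD_Y/SD_X)(x − M_X) + M_Y:
x = (SD_X/SD_Y)(y − M_Y) + M_X = (6.0/7.4)(42.56 − 28.1) + 27.1
x = 0.810811 × 14.460 + 27.1 = 38.82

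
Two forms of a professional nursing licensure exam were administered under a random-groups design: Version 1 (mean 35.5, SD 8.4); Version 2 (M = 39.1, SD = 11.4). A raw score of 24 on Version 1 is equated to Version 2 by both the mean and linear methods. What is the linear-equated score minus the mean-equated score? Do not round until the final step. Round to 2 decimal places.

-4.11

Mean-equated: 24 + (39.1 − 35.5) = 27.60
Linear-equated: (11.4/8.4)(24 − 35.5) + 39.1 = 23.493
Difference = 23.493 − 27.60 = -4.11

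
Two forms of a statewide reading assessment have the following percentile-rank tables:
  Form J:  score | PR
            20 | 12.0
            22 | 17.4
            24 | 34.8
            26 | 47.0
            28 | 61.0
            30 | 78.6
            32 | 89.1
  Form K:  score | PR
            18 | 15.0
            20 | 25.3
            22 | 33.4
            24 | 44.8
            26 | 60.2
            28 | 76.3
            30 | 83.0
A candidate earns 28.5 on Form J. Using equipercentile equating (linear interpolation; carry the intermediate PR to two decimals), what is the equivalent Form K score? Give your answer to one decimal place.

PR of 28.5 on Form J: 61.0 + (28.5 − 28)/(30 − 28) × (78.6 − 61.0) = 65.40
On Form K, PR 65.40 falls between score 26 (PR 60.2) and 28 (PR 76.3).
Interpolate: 26 + (65.40 − 60.2)/(76.3 − 60.2) × (28 − 26) = 26.6

26.6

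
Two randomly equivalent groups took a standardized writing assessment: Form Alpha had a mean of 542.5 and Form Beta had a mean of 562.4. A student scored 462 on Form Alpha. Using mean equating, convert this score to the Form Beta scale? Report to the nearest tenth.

481.9

Mean equating: y = x + (M_Y − M_X) = 462 + (562.4 − 542.5) = 481.9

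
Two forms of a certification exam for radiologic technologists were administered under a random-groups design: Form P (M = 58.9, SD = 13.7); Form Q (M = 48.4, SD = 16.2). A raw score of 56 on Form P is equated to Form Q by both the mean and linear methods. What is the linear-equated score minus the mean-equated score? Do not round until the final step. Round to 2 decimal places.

Mean-equated: 56 + (48.4 − 58.9) = 45.50
Linear-equated: (16.2/13.7)(56 − 58.9) + 48.4 = 44.971
Difference = 44.971 − 45.50 = -0.53

-0.53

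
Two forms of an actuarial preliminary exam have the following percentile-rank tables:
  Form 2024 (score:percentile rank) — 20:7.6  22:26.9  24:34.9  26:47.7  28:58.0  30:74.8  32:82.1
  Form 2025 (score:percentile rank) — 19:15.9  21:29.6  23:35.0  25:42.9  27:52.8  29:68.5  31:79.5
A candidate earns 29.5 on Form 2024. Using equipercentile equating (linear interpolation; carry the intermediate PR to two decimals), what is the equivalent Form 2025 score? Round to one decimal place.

PR of 29.5 on Form 2024: 58.0 + (29.5 − 28)/(30 − 28) × (74.8 − 58.0) = 70.60
On Form 2025, PR 70.60 falls between score 29 (PR 68.5) and 31 (PR 79.5).
Interpolate: 29 + (70.60 − 68.5)/(79.5 − 68.5) × (31 − 29) = 29.4

29.4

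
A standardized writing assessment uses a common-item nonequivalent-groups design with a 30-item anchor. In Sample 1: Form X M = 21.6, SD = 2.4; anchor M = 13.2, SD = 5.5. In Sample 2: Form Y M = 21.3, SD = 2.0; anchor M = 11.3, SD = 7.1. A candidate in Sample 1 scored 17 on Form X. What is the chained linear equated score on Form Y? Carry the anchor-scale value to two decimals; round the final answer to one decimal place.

18.9

Form X → anchor (Sample 1): v = (5.5/2.4)(17 − 21.6) + 13.2 = 2.66
anchor → Form Y (Sample 2): y = (2.0/7.1)(2.66 − 11.3) + 21.3 = 18.9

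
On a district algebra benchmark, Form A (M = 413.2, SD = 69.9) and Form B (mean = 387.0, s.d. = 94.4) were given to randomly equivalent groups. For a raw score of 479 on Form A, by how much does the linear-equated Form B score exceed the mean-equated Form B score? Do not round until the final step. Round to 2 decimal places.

23.06

Mean-equated: 479 + (387.0 − 413.2) = 452.80
Linear-equated: (94.4/69.9)(479 − 413.2) + 387.0 = 475.863
Difference = 475.863 − 452.80 = 23.06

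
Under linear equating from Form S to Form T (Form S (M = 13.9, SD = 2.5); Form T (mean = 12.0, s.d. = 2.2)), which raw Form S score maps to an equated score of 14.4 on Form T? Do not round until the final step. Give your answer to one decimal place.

16.6

Invert y = (SD_Y/SD_X)(x − M_X) + M_Y:
x = (SD_X/SD_Y)(y − M_Y) + M_X = (2.5/2.2)(14.4 − 12.0) + 13.9
x = 1.136364 × 2.400 + 13.9 = 16.6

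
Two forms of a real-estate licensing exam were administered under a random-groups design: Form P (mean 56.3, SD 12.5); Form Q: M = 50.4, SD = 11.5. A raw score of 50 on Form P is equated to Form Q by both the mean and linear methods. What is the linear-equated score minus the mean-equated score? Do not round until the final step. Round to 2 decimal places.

Mean-equated: 50 + (50.4 − 56.3) = 44.10
Linear-equated: (11.5/12.5)(50 − 56.3) + 50.4 = 44.604
Difference = 44.604 − 44.10 = 0.50

0.50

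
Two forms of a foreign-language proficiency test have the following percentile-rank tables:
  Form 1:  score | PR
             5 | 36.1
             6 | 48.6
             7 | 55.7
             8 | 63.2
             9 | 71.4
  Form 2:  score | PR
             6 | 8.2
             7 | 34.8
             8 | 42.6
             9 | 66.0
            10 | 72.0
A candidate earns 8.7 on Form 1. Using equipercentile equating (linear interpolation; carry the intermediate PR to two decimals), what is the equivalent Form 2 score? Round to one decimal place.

PR of 8.7 on Form 1: 63.2 + (8.7 − 8)/(9 − 8) × (71.4 − 63.2) = 68.94
On Form 2, PR 68.94 falls between score 9 (PR 66.0) and 10 (PR 72.0).
Interpolate: 9 + (68.94 − 66.0)/(72.0 − 66.0) × (10 − 9) = 9.5

9.5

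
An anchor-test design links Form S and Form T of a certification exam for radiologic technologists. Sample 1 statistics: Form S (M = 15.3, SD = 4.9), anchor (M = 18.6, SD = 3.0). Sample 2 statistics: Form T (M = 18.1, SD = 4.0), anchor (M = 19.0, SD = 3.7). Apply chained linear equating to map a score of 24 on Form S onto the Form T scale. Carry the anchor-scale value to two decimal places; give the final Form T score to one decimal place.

Form S → anchor (Sample 1): v = (3.0/4.9)(24 − 15.3) + 18.6 = 23.93
anchor → Form T (Sample 2): y = (4.0/3.7)(23.93 − 19.0) + 18.1 = 23.4

23.4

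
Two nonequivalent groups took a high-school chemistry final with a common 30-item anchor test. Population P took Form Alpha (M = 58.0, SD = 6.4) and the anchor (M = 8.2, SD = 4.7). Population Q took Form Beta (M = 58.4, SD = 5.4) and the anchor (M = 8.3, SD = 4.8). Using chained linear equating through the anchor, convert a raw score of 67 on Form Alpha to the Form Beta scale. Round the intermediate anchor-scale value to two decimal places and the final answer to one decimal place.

65.7

Form Alpha → anchor (Population P): v = (4.7/6.4)(67 − 58.0) + 8.2 = 14.81
anchor → Form Beta (Population Q): y = (5.4/4.8)(14.81 − 8.3) + 58.4 = 65.7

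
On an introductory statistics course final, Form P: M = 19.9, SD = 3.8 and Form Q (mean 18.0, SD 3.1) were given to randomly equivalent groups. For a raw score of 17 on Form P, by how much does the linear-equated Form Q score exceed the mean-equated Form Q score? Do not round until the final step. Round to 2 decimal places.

0.53

Mean-equated: 17 + (18.0 − 19.9) = 15.10
Linear-equated: (3.1/3.8)(17 − 19.9) + 18.0 = 15.634
Difference = 15.634 − 15.10 = 0.53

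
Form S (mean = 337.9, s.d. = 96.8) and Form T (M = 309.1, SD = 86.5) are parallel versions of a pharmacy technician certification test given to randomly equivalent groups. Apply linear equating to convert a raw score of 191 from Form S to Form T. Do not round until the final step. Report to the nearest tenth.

177.8

Linear equating: y = (SD_Y/SD_X)(x − M_X) + M_Y
y = (86.5/96.8)(191 − 337.9) + 309.1
y = 0.893595 × -146.9 + 309.1 = -131.2691 + 309.1 = 177.8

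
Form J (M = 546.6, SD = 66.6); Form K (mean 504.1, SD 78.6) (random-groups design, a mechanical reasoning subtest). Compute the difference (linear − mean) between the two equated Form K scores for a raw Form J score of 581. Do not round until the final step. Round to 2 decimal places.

Mean-equated: 581 + (504.1 − 546.6) = 538.50
Linear-equated: (78.6/66.6)(581 − 546.6) + 504.1 = 544.698
Difference = 544.698 − 538.50 = 6.20

6.20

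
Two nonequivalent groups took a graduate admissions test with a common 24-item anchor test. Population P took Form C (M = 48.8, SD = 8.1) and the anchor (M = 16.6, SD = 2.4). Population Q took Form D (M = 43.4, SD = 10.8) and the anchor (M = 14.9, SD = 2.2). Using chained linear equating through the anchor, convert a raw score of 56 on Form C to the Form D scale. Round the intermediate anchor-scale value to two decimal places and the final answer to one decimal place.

Form C → anchor (Population P): v = (2.4/8.1)(56 − 48.8) + 16.6 = 18.73
anchor → Form D (Population Q): y = (10.8/2.2)(18.73 − 14.9) + 43.4 = 62.2

62.2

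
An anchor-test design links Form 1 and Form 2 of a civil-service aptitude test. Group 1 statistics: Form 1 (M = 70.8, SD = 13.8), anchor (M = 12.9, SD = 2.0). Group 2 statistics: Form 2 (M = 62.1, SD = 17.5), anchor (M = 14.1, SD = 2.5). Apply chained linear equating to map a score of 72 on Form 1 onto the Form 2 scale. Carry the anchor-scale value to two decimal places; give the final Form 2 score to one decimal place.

54.9

Form 1 → anchor (Group 1): v = (2.0/13.8)(72 − 70.8) + 12.9 = 13.07
anchor → Form 2 (Group 2): y = (17.5/2.5)(13.07 − 14.1) + 62.1 = 54.9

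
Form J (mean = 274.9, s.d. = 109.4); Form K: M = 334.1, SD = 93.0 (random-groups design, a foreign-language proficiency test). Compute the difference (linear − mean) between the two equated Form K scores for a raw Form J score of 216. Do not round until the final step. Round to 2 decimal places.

Mean-equated: 216 + (334.1 − 274.9) = 275.20
Linear-equated: (93.0/109.4)(216 − 274.9) + 334.1 = 284.030
Difference = 284.030 − 275.20 = 8.83

8.83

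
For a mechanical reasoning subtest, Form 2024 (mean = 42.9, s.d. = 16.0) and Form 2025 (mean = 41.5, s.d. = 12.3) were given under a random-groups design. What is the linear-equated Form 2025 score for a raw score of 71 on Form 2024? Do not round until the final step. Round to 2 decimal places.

63.10

Linear equating: y = (SD_Y/SD_X)(x − M_X) + M_Y
y = (12.3/16.0)(71 − 42.9) + 41.5
y = 0.768750 × 28.1 + 41.5 = 21.6019 + 41.5 = 63.10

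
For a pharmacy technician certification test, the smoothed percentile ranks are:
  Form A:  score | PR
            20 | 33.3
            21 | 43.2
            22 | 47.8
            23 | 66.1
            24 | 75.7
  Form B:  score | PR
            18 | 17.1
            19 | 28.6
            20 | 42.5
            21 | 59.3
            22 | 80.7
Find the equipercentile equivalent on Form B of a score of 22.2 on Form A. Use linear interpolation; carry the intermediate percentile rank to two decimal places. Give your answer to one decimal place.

20.5

PR of 22.2 on Form A: 47.8 + (22.2 − 22)/(23 − 22) × (66.1 − 47.8) = 51.46
On Form B, PR 51.46 falls between score 20 (PR 42.5) and 21 (PR 59.3).
Interpolate: 20 + (51.46 − 42.5)/(59.3 − 42.5) × (21 − 20) = 20.5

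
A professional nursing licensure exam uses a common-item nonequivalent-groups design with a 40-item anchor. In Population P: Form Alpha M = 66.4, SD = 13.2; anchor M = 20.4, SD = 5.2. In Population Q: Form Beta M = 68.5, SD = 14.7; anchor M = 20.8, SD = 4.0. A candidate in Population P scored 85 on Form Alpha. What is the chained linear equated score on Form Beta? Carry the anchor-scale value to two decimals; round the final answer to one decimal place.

94.0

Form Alpha → anchor (Population P): v = (5.2/13.2)(85 − 66.4) + 20.4 = 27.73
anchor → Form Beta (Population Q): y = (14.7/4.0)(27.73 − 20.8) + 68.5 = 94.0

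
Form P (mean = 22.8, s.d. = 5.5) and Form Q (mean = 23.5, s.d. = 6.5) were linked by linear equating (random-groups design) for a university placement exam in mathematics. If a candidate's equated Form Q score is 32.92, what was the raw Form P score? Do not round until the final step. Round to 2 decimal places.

Invert y = (SD_Y/SD_X)(x − M_X) + M_Y:
x = (SD_X/SD_Y)(y − M_Y) + M_X = (5.5/6.5)(32.92 − 23.5) + 22.8
x = 0.846154 × 9.420 + 22.8 = 30.77

30.77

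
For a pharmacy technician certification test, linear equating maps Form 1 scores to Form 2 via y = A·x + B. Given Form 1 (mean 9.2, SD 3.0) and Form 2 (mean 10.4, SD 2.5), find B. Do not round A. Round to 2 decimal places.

A = SD_Y / SD_X = 2.5 / 3.0 = 0.833333
B = M_Y − A·M_X = 10.4 − 0.833333 × 9.2 = 2.73

2.73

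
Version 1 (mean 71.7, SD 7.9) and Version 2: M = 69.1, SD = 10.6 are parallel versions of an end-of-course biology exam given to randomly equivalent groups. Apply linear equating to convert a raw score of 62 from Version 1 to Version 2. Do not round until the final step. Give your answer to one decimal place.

56.1

Linear equating: y = (SD_Y/SD_X)(x − M_X) + M_Y
y = (10.6/7.9)(62 − 71.7) + 69.1
y = 1.341772 × -9.7 + 69.1 = -13.0152 + 69.1 = 56.1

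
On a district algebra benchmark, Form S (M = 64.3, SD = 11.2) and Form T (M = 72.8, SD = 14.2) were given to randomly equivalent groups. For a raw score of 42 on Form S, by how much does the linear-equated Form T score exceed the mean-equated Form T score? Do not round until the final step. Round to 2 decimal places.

Mean-equated: 42 + (72.8 − 64.3) = 50.50
Linear-equated: (14.2/11.2)(42 − 64.3) + 72.8 = 44.527
Difference = 44.527 − 50.50 = -5.97

-5.97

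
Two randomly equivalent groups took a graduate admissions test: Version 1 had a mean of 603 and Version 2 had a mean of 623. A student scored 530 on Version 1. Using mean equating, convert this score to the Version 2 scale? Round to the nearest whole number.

Mean equating: y = x + (M_Y − M_X) = 530 + (623 − 603) = 550

550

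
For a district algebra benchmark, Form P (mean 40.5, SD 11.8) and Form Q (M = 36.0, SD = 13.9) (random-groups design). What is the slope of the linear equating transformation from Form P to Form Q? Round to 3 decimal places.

1.178

A = SD_Y / SD_X = 13.9 / 11.8 = 1.178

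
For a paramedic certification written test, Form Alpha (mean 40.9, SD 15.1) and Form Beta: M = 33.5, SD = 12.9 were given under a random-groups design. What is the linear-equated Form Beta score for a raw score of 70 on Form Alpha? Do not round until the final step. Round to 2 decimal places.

Linear equating: y = (SD_Y/SD_X)(x − M_X) + M_Y
y = (12.9/15.1)(70 − 40.9) + 33.5
y = 0.854305 × 29.1 + 33.5 = 24.8603 + 33.5 = 58.36

58.36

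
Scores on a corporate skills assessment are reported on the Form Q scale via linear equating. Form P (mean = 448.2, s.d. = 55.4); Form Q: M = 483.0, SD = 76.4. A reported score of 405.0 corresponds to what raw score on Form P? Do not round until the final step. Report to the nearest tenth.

391.6

Invert y = (SD_Y/SD_X)(x − M_X) + M_Y:
x = (SD_X/SD_Y)(y − M_Y) + M_X = (55.4/76.4)(405.0 − 483.0) + 448.2
x = 0.725131 × -78.000 + 448.2 = 391.6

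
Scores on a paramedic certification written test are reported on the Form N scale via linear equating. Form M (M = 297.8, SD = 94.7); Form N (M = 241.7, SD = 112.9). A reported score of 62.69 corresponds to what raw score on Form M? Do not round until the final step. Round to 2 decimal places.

Invert y = (SD_Y/SD_X)(x − M_X) + M_Y:
x = (SD_X/SD_Y)(y − M_Y) + M_X = (94.7/112.9)(62.69 − 241.7) + 297.8
x = 0.838795 × -179.010 + 297.8 = 147.65

147.65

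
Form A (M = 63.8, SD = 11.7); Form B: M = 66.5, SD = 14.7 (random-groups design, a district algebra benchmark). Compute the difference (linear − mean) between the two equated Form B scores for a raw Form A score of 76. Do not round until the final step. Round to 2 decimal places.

3.13

Mean-equated: 76 + (66.5 − 63.8) = 78.70
Linear-equated: (14.7/11.7)(76 − 63.8) + 66.5 = 81.828
Difference = 81.828 − 78.70 = 3.13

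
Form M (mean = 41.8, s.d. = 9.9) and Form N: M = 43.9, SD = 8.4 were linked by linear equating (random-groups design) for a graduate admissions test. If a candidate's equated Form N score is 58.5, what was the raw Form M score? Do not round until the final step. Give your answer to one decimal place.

Invert y = (SD_Y/SD_X)(x − M_X) + M_Y:
x = (SD_X/SD_Y)(y − M_Y) + M_X = (9.9/8.4)(58.5 − 43.9) + 41.8
x = 1.178571 × 14.600 + 41.8 = 59.0

59.0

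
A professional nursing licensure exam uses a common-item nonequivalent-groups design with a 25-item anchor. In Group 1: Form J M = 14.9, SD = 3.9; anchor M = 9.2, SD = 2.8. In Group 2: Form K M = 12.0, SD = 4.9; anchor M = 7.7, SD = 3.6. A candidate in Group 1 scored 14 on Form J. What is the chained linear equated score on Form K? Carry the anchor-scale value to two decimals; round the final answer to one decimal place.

Form J → anchor (Group 1): v = (2.8/3.9)(14 − 14.9) + 9.2 = 8.55
anchor → Form K (Group 2): y = (4.9/3.6)(8.55 − 7.7) + 12.0 = 13.2

13.2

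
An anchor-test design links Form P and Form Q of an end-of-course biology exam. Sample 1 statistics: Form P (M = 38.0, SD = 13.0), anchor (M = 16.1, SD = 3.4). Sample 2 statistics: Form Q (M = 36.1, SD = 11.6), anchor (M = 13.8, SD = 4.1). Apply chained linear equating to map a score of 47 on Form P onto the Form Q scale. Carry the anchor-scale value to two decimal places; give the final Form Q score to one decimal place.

Form P → anchor (Sample 1): v = (3.4/13.0)(47 − 38.0) + 16.1 = 18.45
anchor → Form Q (Sample 2): y = (11.6/4.1)(18.45 − 13.8) + 36.1 = 49.3

49.3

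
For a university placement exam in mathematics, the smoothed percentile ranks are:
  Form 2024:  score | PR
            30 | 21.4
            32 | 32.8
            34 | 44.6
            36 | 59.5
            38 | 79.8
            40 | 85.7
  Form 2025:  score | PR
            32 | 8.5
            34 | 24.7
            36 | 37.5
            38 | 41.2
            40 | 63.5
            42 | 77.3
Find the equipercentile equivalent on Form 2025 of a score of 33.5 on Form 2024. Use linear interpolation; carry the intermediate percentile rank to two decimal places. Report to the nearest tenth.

PR of 33.5 on Form 2024: 32.8 + (33.5 − 32)/(34 − 32) × (44.6 − 32.8) = 41.65
On Form 2025, PR 41.65 falls between score 38 (PR 41.2) and 40 (PR 63.5).
Interpolate: 38 + (41.65 − 41.2)/(63.5 − 41.2) × (40 − 38) = 38.0

38.0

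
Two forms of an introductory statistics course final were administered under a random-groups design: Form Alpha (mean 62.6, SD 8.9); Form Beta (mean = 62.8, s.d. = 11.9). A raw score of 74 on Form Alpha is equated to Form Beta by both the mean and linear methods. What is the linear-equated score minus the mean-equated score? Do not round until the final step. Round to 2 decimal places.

3.84

Mean-equated: 74 + (62.8 − 62.6) = 74.20
Linear-equated: (11.9/8.9)(74 − 62.6) + 62.8 = 78.043
Difference = 78.043 − 74.20 = 3.84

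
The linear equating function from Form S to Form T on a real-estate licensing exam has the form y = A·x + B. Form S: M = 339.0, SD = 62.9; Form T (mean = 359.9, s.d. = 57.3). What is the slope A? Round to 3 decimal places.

0.911

A = SD_Y / SD_X = 57.3 / 62.9 = 0.911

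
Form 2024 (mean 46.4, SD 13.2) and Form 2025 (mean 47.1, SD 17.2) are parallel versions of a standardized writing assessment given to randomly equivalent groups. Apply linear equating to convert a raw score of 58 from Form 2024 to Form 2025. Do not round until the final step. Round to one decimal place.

62.2

Linear equating: y = (SD_Y/SD_X)(x − M_X) + M_Y
y = (17.2/13.2)(58 − 46.4) + 47.1
y = 1.303030 × 11.6 + 47.1 = 15.1152 + 47.1 = 62.2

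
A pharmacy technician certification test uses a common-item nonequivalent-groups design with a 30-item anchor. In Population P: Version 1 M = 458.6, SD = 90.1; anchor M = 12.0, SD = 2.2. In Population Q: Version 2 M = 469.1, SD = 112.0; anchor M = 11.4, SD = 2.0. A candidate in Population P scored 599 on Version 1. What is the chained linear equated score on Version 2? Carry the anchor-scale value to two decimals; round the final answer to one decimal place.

Version 1 → anchor (Population P): v = (2.2/90.1)(599 − 458.6) + 12.0 = 15.43
anchor → Version 2 (Population Q): y = (112.0/2.0)(15.43 − 11.4) + 469.1 = 694.8

694.8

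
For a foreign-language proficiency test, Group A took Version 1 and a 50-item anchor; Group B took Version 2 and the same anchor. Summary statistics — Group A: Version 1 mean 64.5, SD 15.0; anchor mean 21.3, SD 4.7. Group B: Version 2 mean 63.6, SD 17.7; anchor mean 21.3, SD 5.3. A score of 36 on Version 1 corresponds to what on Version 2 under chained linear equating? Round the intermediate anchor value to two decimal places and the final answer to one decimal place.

33.8

Version 1 → anchor (Group A): v = (4.7/15.0)(36 − 64.5) + 21.3 = 12.37
anchor → Version 2 (Group B): y = (17.7/5.3)(12.37 − 21.3) + 63.6 = 33.8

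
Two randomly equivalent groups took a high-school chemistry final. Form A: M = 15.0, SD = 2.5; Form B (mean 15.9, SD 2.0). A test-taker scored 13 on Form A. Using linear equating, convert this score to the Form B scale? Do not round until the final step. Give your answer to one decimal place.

14.3

Linear equating: y = (SD_Y/SD_X)(x − M_X) + M_Y
y = (2.0/2.5)(13 − 15.0) + 15.9
y = 0.800000 × -2.0 + 15.9 = -1.6000 + 15.9 = 14.3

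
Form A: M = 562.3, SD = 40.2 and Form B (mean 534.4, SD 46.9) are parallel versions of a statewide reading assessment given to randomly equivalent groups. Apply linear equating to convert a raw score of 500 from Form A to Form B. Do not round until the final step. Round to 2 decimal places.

Linear equating: y = (SD_Y/SD_X)(x − M_X) + M_Y
y = (46.9/40.2)(500 − 562.3) + 534.4
y = 1.166667 × -62.3 + 534.4 = -72.6833 + 534.4 = 461.72

461.72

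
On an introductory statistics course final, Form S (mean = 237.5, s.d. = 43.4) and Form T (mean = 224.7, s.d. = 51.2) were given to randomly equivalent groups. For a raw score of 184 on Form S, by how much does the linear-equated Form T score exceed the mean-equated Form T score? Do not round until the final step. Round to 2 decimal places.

Mean-equated: 184 + (224.7 − 237.5) = 171.20
Linear-equated: (51.2/43.4)(184 − 237.5) + 224.7 = 161.585
Difference = 161.585 − 171.20 = -9.62

-9.62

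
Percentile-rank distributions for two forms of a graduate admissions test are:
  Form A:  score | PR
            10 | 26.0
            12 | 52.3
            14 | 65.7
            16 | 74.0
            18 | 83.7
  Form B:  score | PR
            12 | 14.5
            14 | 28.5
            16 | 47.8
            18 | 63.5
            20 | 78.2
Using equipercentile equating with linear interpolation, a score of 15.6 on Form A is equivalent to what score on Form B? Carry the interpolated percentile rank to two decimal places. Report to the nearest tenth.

PR of 15.6 on Form A: 65.7 + (15.6 − 14)/(16 − 14) × (74.0 − 65.7) = 72.34
On Form B, PR 72.34 falls between score 18 (PR 63.5) and 20 (PR 78.2).
Interpolate: 18 + (72.34 − 63.5)/(78.2 − 63.5) × (20 − 18) = 19.2

19.2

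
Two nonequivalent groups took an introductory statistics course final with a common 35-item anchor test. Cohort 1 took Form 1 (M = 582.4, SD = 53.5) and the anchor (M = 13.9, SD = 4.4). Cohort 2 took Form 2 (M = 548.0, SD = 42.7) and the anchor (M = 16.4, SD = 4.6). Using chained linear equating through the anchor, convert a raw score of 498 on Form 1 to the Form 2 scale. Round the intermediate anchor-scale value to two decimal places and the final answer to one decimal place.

Form 1 → anchor (Cohort 1): v = (4.4/53.5)(498 − 582.4) + 13.9 = 6.96
anchor → Form 2 (Cohort 2): y = (42.7/4.6)(6.96 − 16.4) + 548.0 = 460.4

460.4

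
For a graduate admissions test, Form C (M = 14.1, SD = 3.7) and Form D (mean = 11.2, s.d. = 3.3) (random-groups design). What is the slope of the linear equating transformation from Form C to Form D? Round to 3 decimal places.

0.892

A = SD_Y / SD_X = 3.3 / 3.7 = 0.892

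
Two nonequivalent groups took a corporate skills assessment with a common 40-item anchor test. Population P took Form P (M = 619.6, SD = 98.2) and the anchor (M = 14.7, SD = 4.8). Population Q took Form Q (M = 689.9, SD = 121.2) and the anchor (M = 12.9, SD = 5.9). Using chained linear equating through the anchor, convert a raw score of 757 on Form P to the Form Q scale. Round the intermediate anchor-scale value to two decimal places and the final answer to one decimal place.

Form P → anchor (Population P): v = (4.8/98.2)(757 − 619.6) + 14.7 = 21.42
anchor → Form Q (Population Q): y = (121.2/5.9)(21.42 − 12.9) + 689.9 = 864.9

864.9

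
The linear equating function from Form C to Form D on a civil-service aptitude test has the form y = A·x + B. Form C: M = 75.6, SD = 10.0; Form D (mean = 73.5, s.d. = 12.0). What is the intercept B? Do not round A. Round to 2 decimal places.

-17.22

A = SD_Y / SD_X = 12.0 / 10.0 = 1.200000
B = M_Y − A·M_X = 73.5 − 1.200000 × 75.6 = -17.22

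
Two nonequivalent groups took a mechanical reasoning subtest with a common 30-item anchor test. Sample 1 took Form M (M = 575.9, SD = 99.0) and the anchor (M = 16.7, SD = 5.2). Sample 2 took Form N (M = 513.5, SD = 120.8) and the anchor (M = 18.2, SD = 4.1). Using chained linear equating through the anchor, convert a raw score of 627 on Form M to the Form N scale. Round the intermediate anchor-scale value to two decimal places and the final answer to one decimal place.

Form M → anchor (Sample 1): v = (5.2/99.0)(627 − 575.9) + 16.7 = 19.38
anchor → Form N (Sample 2): y = (120.8/4.1)(19.38 − 18.2) + 513.5 = 548.3

548.3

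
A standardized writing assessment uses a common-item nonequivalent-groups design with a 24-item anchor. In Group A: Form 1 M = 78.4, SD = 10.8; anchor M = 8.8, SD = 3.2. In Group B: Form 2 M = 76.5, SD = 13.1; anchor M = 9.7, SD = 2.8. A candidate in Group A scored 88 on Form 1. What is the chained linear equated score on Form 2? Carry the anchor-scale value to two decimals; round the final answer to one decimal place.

85.6

Form 1 → anchor (Group A): v = (3.2/10.8)(88 − 78.4) + 8.8 = 11.64
anchor → Form 2 (Group B): y = (13.1/2.8)(11.64 − 9.7) + 76.5 = 85.6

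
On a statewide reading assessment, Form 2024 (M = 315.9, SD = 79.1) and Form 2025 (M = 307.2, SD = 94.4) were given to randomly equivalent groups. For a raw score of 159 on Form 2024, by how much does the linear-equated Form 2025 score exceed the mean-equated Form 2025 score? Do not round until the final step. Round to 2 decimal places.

Mean-equated: 159 + (307.2 − 315.9) = 150.30
Linear-equated: (94.4/79.1)(159 − 315.9) + 307.2 = 119.951
Difference = 119.951 − 150.30 = -30.35

-30.35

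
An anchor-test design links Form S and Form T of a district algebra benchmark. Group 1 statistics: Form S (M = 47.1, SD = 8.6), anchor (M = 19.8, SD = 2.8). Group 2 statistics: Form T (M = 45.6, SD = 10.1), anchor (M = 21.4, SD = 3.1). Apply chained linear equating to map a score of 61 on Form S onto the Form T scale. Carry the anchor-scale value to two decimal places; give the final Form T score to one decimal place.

55.1

Form S → anchor (Group 1): v = (2.8/8.6)(61 − 47.1) + 19.8 = 24.33
anchor → Form T (Group 2): y = (10.1/3.1)(24.33 − 21.4) + 45.6 = 55.1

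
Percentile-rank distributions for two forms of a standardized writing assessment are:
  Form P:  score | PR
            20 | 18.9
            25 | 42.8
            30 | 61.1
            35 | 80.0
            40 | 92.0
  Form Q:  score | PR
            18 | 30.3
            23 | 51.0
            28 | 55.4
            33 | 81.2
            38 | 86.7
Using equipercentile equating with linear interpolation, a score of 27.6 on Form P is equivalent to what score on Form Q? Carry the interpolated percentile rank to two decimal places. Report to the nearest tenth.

24.5

PR of 27.6 on Form P: 42.8 + (27.6 − 25)/(30 − 25) × (61.1 − 42.8) = 52.32
On Form Q, PR 52.32 falls between score 23 (PR 51.0) and 28 (PR 55.4).
Interpolate: 23 + (52.32 − 51.0)/(55.4 − 51.0) × (28 − 23) = 24.5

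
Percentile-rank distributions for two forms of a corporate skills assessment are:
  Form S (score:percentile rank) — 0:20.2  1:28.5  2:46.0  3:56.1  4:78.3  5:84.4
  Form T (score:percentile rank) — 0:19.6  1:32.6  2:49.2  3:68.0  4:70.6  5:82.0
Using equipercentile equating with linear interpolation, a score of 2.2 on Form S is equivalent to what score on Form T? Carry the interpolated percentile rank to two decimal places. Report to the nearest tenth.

PR of 2.2 on Form S: 46.0 + (2.2 − 2)/(3 − 2) × (56.1 − 46.0) = 48.02
On Form T, PR 48.02 falls between score 1 (PR 32.6) and 2 (PR 49.2).
Interpolate: 1 + (48.02 − 32.6)/(49.2 − 32.6) × (2 − 1) = 1.9

1.9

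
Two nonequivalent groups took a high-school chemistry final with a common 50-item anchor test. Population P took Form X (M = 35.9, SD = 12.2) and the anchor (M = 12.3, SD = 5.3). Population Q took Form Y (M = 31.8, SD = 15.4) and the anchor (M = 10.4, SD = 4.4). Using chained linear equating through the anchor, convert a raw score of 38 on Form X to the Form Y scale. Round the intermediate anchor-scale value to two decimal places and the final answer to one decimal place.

Form X → anchor (Population P): v = (5.3/12.2)(38 − 35.9) + 12.3 = 13.21
anchor → Form Y (Population Q): y = (15.4/4.4)(13.21 − 10.4) + 31.8 = 41.6

41.6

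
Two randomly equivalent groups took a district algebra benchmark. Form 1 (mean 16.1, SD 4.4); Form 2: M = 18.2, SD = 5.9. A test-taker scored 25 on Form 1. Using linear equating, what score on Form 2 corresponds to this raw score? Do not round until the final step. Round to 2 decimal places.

30.13

Linear equating: y = (SD_Y/SD_X)(x − M_X) + M_Y
y = (5.9/4.4)(25 − 16.1) + 18.2
y = 1.340909 × 8.9 + 18.2 = 11.9341 + 18.2 = 30.13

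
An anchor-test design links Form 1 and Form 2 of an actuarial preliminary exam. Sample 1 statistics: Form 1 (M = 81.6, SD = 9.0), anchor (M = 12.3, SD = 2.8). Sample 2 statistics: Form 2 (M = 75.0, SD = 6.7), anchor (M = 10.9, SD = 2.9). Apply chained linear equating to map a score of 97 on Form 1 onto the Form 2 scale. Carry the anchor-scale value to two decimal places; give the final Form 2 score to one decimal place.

89.3

Form 1 → anchor (Sample 1): v = (2.8/9.0)(97 − 81.6) + 12.3 = 17.09
anchor → Form 2 (Sample 2): y = (6.7/2.9)(17.09 − 10.9) + 75.0 = 89.3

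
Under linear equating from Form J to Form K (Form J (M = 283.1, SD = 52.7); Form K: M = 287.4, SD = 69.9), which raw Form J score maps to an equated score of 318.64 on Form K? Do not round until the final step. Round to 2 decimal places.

Invert y = (SD_Y/SD_X)(x − M_X) + M_Y:
x = (SD_X/SD_Y)(y − M_Y) + M_X = (52.7/69.9)(318.64 − 287.4) + 283.1
x = 0.753934 × 31.240 + 283.1 = 306.65

306.65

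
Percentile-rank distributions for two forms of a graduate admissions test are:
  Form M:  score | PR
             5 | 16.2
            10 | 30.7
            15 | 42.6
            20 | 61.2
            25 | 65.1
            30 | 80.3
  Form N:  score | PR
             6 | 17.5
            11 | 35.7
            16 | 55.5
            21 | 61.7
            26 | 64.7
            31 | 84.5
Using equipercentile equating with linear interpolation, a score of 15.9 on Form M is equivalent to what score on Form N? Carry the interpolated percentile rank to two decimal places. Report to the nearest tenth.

13.6

PR of 15.9 on Form M: 42.6 + (15.9 − 15)/(20 − 15) × (61.2 − 42.6) = 45.95
On Form N, PR 45.95 falls between score 11 (PR 35.7) and 16 (PR 55.5).
Interpolate: 11 + (45.95 − 35.7)/(55.5 − 35.7) × (16 − 11) = 13.6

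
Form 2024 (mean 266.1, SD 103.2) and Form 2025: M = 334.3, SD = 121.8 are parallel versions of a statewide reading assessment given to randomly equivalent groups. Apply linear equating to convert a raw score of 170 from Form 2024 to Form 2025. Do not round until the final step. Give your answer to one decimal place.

Linear equating: y = (SD_Y/SD_X)(x − M_X) + M_Y
y = (121.8/103.2)(170 − 266.1) + 334.3
y = 1.180233 × -96.1 + 334.3 = -113.4203 + 334.3 = 220.9

220.9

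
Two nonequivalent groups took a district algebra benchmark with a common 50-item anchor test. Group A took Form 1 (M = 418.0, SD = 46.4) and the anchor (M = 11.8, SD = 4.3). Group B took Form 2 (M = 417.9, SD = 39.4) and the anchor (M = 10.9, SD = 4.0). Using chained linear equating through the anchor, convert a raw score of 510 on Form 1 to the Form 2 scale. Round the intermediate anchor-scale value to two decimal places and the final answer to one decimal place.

510.8

Form 1 → anchor (Group A): v = (4.3/46.4)(510 − 418.0) + 11.8 = 20.33
anchor → Form 2 (Group B): y = (39.4/4.0)(20.33 − 10.9) + 417.9 = 510.8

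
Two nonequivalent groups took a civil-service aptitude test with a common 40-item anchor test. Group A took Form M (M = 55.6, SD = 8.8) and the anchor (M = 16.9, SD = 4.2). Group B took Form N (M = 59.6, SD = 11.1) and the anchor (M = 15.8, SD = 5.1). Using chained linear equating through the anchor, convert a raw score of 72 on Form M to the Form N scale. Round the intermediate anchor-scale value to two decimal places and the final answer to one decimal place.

79.0

Form M → anchor (Group A): v = (4.2/8.8)(72 − 55.6) + 16.9 = 24.73
anchor → Form N (Group B): y = (11.1/5.1)(24.73 − 15.8) + 59.6 = 79.0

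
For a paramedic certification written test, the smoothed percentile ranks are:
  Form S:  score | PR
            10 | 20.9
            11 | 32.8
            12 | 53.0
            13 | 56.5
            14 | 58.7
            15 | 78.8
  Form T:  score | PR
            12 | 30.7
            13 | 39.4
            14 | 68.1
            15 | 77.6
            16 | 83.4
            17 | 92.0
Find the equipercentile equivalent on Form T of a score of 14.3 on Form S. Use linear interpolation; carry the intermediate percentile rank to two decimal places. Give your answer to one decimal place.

13.9

PR of 14.3 on Form S: 58.7 + (14.3 − 14)/(15 − 14) × (78.8 − 58.7) = 64.73
On Form T, PR 64.73 falls between score 13 (PR 39.4) and 14 (PR 68.1).
Interpolate: 13 + (64.73 − 39.4)/(68.1 − 39.4) × (14 − 13) = 13.9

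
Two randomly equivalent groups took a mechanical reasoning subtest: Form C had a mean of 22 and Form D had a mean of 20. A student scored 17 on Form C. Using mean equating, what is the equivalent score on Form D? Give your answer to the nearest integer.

15

Mean equating: y = x + (M_Y − M_X) = 17 + (20 − 22) = 15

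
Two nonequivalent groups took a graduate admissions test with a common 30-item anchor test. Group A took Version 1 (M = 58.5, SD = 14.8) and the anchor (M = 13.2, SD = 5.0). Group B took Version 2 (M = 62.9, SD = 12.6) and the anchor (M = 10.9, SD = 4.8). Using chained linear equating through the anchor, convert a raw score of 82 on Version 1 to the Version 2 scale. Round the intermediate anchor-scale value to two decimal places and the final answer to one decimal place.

Version 1 → anchor (Group A): v = (5.0/14.8)(82 − 58.5) + 13.2 = 21.14
anchor → Version 2 (Group B): y = (12.6/4.8)(21.14 − 10.9) + 62.9 = 89.8

89.8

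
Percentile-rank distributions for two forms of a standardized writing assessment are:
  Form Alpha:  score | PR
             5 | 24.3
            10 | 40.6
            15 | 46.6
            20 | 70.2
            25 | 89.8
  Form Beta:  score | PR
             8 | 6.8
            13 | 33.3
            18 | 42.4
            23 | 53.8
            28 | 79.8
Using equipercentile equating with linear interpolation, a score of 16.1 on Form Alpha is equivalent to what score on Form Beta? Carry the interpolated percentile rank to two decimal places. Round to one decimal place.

22.1

PR of 16.1 on Form Alpha: 46.6 + (16.1 − 15)/(20 − 15) × (70.2 − 46.6) = 51.79
On Form Beta, PR 51.79 falls between score 18 (PR 42.4) and 23 (PR 53.8).
Interpolate: 18 + (51.79 − 42.4)/(53.8 − 42.4) × (23 − 18) = 22.1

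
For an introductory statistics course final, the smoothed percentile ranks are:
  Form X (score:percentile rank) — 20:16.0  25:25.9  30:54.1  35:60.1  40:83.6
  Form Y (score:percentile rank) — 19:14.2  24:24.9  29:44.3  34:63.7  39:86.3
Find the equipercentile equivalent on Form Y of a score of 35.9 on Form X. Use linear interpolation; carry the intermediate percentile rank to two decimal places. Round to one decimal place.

PR of 35.9 on Form X: 60.1 + (35.9 − 35)/(40 − 35) × (83.6 − 60.1) = 64.33
On Form Y, PR 64.33 falls between score 34 (PR 63.7) and 39 (PR 86.3).
Interpolate: 34 + (64.33 − 63.7)/(86.3 − 63.7) × (39 − 34) = 34.1

34.1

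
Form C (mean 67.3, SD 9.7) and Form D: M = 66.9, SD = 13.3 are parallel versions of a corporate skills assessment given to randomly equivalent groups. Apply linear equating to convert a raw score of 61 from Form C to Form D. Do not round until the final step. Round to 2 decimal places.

58.26

Linear equating: y = (SD_Y/SD_X)(x − M_X) + M_Y
y = (13.3/9.7)(61 − 67.3) + 66.9
y = 1.371134 × -6.3 + 66.9 = -8.6381 + 66.9 = 58.26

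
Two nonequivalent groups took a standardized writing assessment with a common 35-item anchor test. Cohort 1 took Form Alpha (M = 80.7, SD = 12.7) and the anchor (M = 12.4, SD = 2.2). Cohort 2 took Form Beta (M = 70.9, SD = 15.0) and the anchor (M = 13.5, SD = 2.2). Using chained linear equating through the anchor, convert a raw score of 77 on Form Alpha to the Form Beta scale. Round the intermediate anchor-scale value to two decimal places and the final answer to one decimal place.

Form Alpha → anchor (Cohort 1): v = (2.2/12.7)(77 − 80.7) + 12.4 = 11.76
anchor → Form Beta (Cohort 2): y = (15.0/2.2)(11.76 − 13.5) + 70.9 = 59.0

59.0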